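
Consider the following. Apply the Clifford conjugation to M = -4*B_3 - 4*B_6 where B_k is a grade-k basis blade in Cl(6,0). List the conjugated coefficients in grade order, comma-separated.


Clifford conjugate sign for grade k: (-1)^(k(k+1)/2)
Grade 3: (-1)^(3*4/2) = (-1)^6 = 1, coeff -4 -> -4
Grade 6: (-1)^(6*7/2) = (-1)^21 = -1, coeff -4 -> 4
Conjugated coefficients: -4, 4


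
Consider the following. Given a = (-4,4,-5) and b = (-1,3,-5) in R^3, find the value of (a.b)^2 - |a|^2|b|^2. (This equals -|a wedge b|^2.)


a . b = (-4)*(-1) + 4*3 + (-5)*(-5)
= 4 + 12 + 25 = 41
|a|^2 = (-4)^2 + 4^2 + (-5)^2 = 57
|b|^2 = (-1)^2 + 3^2 + (-5)^2 = 35
(a.b)^2 = 41^2 = 1681
|a|^2 * |b|^2 = 57 * 35 = 1995
Result = 1681 - 1995 = -314


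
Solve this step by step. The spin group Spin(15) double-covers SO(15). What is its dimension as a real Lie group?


Spin(n) double-covers SO(n); both have Lie algebra so(n) of dimension n(n-1)/2.
n = 15
n(n-1) = 15 * 14 = 210
dim Spin(15) = 210/2 = 105


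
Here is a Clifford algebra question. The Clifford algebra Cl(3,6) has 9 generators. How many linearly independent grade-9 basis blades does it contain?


Number of grade-k basis blades in Cl(p,q) with n = p + q is C(n, k).
n = 3 + 6 = 9
C(9, 9) = 9! / (9! * 0!)
= 362880 / (362880 * 1)
= 1


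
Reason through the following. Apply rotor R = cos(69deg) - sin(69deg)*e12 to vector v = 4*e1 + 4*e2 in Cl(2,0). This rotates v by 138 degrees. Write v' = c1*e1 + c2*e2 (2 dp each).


Rotor R = cos(69deg) - sin(69deg)*e12
Rotation angle theta = 2 * 69 = 138 degrees
v' = R*v*~R rotates v by theta.
cos(138deg) = -0.7431, sin(138deg) = 0.6691
v'_1 = 4*cos(138deg) - 4*sin(138deg)
= 4*(-0.7431) - 4*0.6691
= -5.65
v'_2 = 4*sin(138deg) + 4*cos(138deg)
= 4*0.6691 + 4*(-0.7431)
= -0.30
v' = -5.65*e1 - 0.30*e2


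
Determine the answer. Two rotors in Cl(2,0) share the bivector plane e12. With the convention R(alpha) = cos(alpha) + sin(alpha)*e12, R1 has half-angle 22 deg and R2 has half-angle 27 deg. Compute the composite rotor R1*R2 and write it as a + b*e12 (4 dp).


Same-plane rotors commute and their half-angles add:
R1*R2 = cos(a1 + a2) + sin(a1 + a2)*e12.
a1 + a2 = 22 + 27 = 49 deg
cos(49 deg) = 0.6561
sin(49 deg) = 0.7547
R1*R2 = 0.6561 + 0.7547*e12


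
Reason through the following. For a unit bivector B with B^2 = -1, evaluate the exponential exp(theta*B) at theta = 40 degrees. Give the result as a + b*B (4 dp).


For a unit bivector B with B^2 = -1, the exponential series gives
e^(theta*B) = cos(theta) + sin(theta)*B (the GA analogue of Euler's formula).
theta = 40 degrees = 0.698132 rad
cos(40 deg) = 0.7660
sin(40 deg) = 0.6428
exp(theta*B) = 0.7660 + 0.6428*B


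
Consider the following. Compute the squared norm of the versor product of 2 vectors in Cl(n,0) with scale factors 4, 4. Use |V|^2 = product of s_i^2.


Each vector v_i has |v_i|^2 = s_i^2
Squared scales: 4^2 = 16, 4^2 = 16
|V|^2 = 16 * 16
= 256


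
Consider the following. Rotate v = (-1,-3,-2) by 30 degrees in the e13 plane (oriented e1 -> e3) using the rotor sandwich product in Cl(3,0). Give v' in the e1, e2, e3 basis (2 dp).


Rotor R = cos(15deg) - sin(15deg)*e13
Rotation angle theta = 2 * 15 = 30 degrees in the e13 plane (e1 -> e3).
The component perpendicular to the plane (e2) is invariant: v'_2 = v2 = -3.00
cos(30deg) = 0.8660, sin(30deg) = 0.5000
v'_1 = v1*cos(theta) - v3*sin(theta) = -1*0.8660 - (-2)*0.5000 = 0.13
v'_3 = v1*sin(theta) + v3*cos(theta) = -1*0.5000 + (-2)*0.8660 = -2.23
v' = 0.13*e1 - 3.00*e2 - 2.23*e3


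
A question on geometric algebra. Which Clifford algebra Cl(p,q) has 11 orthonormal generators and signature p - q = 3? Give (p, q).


We need p + q = 11 and p - q = 3.
Adding: 2p = 11 + 3 = 14, so p = 7.
Then q = 11 - 7 = 4.
(p, q) = (7, 4)


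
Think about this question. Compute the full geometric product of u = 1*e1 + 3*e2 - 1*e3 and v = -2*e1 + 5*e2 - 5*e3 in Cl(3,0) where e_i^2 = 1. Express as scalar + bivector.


In Cl(3,0): e_i^2 = 1, e_ie_j = -e_je_i for i != j.
Scalar part = u . v = 1*(-2) + 3*5 + (-1)*(-5)
= -2 + 15 + 5 = 18
e12 coeff = 1*5 - 3*(-2) = 5 - (-6) = 11
e13 coeff = 1*(-5) - (-1)*(-2) = -5 - 2 = -7
e23 coeff = 3*(-5) - (-1)*5 = -15 - (-5) = -10
uv = 18 + 11*e12 - 7*e13 - 10*e23


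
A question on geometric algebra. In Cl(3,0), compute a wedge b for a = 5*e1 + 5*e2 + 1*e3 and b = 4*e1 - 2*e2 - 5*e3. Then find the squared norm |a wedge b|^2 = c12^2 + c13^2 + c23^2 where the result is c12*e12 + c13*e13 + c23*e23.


a wedge b = (a1*b2 - a2*b1)*e12 + (a1*b3 - a3*b1)*e13 + (a2*b3 - a3*b2)*e23
e12 coeff: 5*(-2) - 5*4 = -10 - 20 = -30
e13 coeff: 5*(-5) - 1*4 = -25 - 4 = -29
e23 coeff: 5*(-5) - 1*(-2) = -25 - (-2) = -23
|a wedge b|^2 = (-30)^2 + (-29)^2 + (-23)^2
= 900 + 841 + 529
= 2270


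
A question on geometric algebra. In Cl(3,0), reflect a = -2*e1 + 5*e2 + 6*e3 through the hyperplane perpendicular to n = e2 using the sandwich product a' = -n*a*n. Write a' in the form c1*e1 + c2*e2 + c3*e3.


Reflection formula: a' = -n*a*n, with n = e2 (unit vector, n^2 = 1).
For reflection through hyperplane perp to e2:
The component along e2 flips sign, others stay.
a = (-2, 5, 6)
a' = (-2, -5, 6)
a' = -2*e1 - 5*e2 + 6*e3


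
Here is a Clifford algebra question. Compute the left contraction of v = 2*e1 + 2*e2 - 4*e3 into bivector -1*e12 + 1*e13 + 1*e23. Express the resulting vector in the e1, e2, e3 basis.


Left contraction v _| B = <vB>_1 (grade-1 part of the geometric product vB).
Using e1_|e12 = e2, e2_|e12 = -e1, e1_|e13 = e3, e3_|e13 = -e1, e2_|e23 = e3, e3_|e23 = -e2:
e1 coeff: -v2*b12 - v3*b13 = -(2)*(-1) - (-4)*(1) = 6
e2 coeff: v1*b12 - v3*b23 = (2)*(-1) - (-4)*(1) = 2
e3 coeff: v1*b13 + v2*b23 = (2)*(1) + (2)*(1) = 4
v _| B = 6*e1 + 2*e2 + 4*e3


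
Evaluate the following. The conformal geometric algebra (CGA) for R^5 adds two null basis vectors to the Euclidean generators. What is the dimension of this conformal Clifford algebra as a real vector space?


The conformal model of R^5 uses Cl(6,1): the 5 Euclidean generators plus two extra orthogonal generators e+ (e+^2 = +1) and e- (e-^2 = -1), from which the null vectors e0, einf are built.
Number of generators m = 5 + 2 = 7.
dim Cl(p,q) = 2^m = 2^7 = 128


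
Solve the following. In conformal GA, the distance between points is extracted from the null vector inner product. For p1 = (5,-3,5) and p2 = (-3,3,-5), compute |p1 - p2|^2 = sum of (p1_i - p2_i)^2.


p1 - p2 = (8, -6, 10)
|p1 - p2|^2 = 8^2 + (-6)^2 + 10^2
= 64 + 36 + 100
= 200


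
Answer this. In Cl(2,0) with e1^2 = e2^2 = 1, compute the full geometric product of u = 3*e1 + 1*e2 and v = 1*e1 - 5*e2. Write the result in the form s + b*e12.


Expand: (3*e1 + 1*e2)(1*e1 - 5*e2)
= 3*1*e1e1 + 3*(-5)*e1e2 + 1*1*e2e1 + 1*(-5)*e2e2
Using e1^2 = e2^2 = 1, e2e1 = -e1e2:
Scalar part s = 3*1 + 1*(-5) = 3 + (-5) = -2
Bivector part b = 3*(-5) - 1*1 = -15 - 1 = -16
uv = -2 - 16*e12


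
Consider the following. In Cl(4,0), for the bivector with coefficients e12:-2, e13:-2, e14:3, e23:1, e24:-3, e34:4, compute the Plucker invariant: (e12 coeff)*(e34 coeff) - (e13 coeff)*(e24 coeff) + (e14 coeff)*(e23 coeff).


Plucker relation: af - be + cd
a*f = (-2)*4 = -8
b*e = (-2)*(-3) = 6
c*d = 3*1 = 3
af - be + cd = -8 - 6 + 3
= -11


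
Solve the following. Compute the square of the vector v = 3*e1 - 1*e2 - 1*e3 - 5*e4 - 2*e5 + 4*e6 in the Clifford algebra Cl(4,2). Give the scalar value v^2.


v^2 = sum of c_i^2 * e_i^2
Positive signature terms (e_i^2 = +1): 3^2 + (-1)^2 + (-1)^2 + (-5)^2 = 36
Negative signature terms (e_j^2 = -1): (-2)^2 + 4^2 = 20
v^2 = 36 - 20 = 16


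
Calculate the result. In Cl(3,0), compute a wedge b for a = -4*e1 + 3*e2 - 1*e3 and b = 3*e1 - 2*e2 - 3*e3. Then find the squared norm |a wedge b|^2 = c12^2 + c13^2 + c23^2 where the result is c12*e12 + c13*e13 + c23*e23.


a wedge b = (a1*b2 - a2*b1)*e12 + (a1*b3 - a3*b1)*e13 + (a2*b3 - a3*b2)*e23
e12 coeff: (-4)*(-2) - 3*3 = 8 - 9 = -1
e13 coeff: (-4)*(-3) - (-1)*3 = 12 - (-3) = 15
e23 coeff: 3*(-3) - (-1)*(-2) = -9 - 2 = -11
|a wedge b|^2 = (-1)^2 + 15^2 + (-11)^2
= 1 + 225 + 121
= 347


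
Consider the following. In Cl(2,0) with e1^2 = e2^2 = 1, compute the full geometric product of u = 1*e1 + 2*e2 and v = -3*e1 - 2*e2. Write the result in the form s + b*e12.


Expand: (1*e1 + 2*e2)(-3*e1 - 2*e2)
= 1*(-3)*e1e1 + 1*(-2)*e1e2 + 2*(-3)*e2e1 + 2*(-2)*e2e2
Using e1^2 = e2^2 = 1, e2e1 = -e1e2:
Scalar part s = 1*(-3) + 2*(-2) = -3 + (-4) = -7
Bivector part b = 1*(-2) - 2*(-3) = -2 - (-6) = 4
uv = -7 + 4*e12


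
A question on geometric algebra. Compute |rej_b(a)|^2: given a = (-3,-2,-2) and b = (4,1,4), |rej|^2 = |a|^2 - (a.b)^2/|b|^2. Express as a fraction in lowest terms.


|a|^2 = (-3)^2 + (-2)^2 + (-2)^2 = 17
|b|^2 = 4^2 + 1^2 + 4^2 = 33
a . b = (-3)*4 + (-2)*1 + (-2)*4 = -22
(a.b)^2 = (-22)^2 = 484
|rej|^2 = 17 - 484/33
= (561 - 484)/33
= 77/33
In lowest terms: 7/3


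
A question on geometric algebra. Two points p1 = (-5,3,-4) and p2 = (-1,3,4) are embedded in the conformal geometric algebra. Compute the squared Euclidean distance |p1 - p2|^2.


p1 - p2 = (-4, 0, -8)
|p1 - p2|^2 = (-4)^2 + 0^2 + (-8)^2
= 16 + 0 + 64
= 80


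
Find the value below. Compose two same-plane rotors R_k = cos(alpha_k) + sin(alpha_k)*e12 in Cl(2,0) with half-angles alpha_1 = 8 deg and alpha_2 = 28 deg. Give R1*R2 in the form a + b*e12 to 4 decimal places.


Same-plane rotors commute and their half-angles add:
R1*R2 = cos(a1 + a2) + sin(a1 + a2)*e12.
a1 + a2 = 8 + 28 = 36 deg
cos(36 deg) = 0.8090
sin(36 deg) = 0.5878
R1*R2 = 0.8090 + 0.5878*e12


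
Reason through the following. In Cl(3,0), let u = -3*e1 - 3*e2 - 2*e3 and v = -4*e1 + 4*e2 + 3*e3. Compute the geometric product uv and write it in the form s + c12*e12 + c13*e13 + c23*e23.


In Cl(3,0): e_i^2 = 1, e_ie_j = -e_je_i for i != j.
Scalar part = u . v = (-3)*(-4) + (-3)*4 + (-2)*3
= 12 + (-12) + (-6) = -6
e12 coeff = (-3)*4 - (-3)*(-4) = -12 - 12 = -24
e13 coeff = (-3)*3 - (-2)*(-4) = -9 - 8 = -17
e23 coeff = (-3)*3 - (-2)*4 = -9 - (-8) = -1
uv = -6 - 24*e12 - 17*e13 - 1*e23


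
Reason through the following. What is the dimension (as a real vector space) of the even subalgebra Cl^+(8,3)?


Even subalgebra dimension = 2^(n-1)
n = 8 + 3 = 11
2^(11 - 1) = 2^10 = 1024
Verification: sum of C(11,k) for even k = 1 + 55 + 330 + 462 + 165 + 11 = 1024
Result = 1024


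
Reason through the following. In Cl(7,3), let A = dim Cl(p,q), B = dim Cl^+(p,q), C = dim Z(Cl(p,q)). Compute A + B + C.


n = 7 + 3 = 10
Total dim = 2^10 = 1024
Even subalgebra dim = 2^9 = 512
n is even, so center dim = 1
Sum = 1024 + 512 + 1 = 1537


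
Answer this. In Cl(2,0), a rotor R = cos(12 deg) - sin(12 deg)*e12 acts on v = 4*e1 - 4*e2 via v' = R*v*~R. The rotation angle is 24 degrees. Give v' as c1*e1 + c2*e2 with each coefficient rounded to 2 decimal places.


Rotor R = cos(12deg) - sin(12deg)*e12
Rotation angle theta = 2 * 12 = 24 degrees
v' = R*v*~R rotates v by theta.
cos(24deg) = 0.9135, sin(24deg) = 0.4067
v'_1 = 4*cos(24deg) - (-4)*sin(24deg)
= 4*0.9135 - (-4)*0.4067
= 5.28
v'_2 = 4*sin(24deg) + (-4)*cos(24deg)
= 4*0.4067 + (-4)*0.9135
= -2.03
v' = 5.28*e1 - 2.03*e2


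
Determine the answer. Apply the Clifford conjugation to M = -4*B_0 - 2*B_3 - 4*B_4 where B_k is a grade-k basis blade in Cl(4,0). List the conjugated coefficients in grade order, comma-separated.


Clifford conjugate sign for grade k: (-1)^(k(k+1)/2)
Grade 0: (-1)^(0*1/2) = (-1)^0 = 1, coeff -4 -> -4
Grade 3: (-1)^(3*4/2) = (-1)^6 = 1, coeff -2 -> -2
Grade 4: (-1)^(4*5/2) = (-1)^10 = 1, coeff -4 -> -4
Conjugated coefficients: -4, -2, -4


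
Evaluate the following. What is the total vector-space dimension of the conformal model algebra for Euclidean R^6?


The conformal model of R^6 uses Cl(7,1): the 6 Euclidean generators plus two extra orthogonal generators e+ (e+^2 = +1) and e- (e-^2 = -1), from which the null vectors e0, einf are built.
Number of generators m = 6 + 2 = 8.
dim Cl(p,q) = 2^m = 2^8 = 256


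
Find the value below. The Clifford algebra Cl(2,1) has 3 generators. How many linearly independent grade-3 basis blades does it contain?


Number of grade-k basis blades in Cl(p,q) with n = p + q is C(n, k).
n = 2 + 1 = 3
C(3, 3) = 3! / (3! * 0!)
= 6 / (6 * 1)
= 1


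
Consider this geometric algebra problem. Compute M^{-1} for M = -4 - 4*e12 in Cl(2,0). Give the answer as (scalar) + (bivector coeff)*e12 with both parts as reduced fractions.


M = -4 - 4*e12, where e12^2 = -1.
Since M commutes with its reverse ~M = a - b*e12, M * ~M = a^2 - b^2*e12^2 = a^2 + b^2.
So M^{-1} = ~M / (a^2 + b^2) = (a - b*e12)/(a^2 + b^2).
a^2 + b^2 = 16 + 16 = 32
Scalar part = -4/32 = -1/8
Bivector coeff = 4/32 = 1/8
M^{-1} = -1/8 + 1/8*e12


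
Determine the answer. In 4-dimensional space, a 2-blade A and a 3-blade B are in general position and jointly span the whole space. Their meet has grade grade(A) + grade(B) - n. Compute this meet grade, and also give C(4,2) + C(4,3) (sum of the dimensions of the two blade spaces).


Meet grade = grade(A) + grade(B) - n
= 2 + 3 - 4 = 1
C(4,2) = 6
C(4,3) = 4
dim_A + dim_B = 6 + 4 = 10


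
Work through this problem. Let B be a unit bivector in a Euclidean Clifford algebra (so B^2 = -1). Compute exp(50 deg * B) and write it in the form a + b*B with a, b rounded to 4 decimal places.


For a unit bivector B with B^2 = -1, the exponential series gives
e^(theta*B) = cos(theta) + sin(theta)*B (the GA analogue of Euler's formula).
theta = 50 degrees = 0.872665 rad
cos(50 deg) = 0.6428
sin(50 deg) = 0.7660
exp(theta*B) = 0.6428 + 0.7660*B


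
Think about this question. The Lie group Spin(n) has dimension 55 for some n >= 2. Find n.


dim Spin(n) = dim so(n) = n(n-1)/2.
Solve n(n-1)/2 = 55, i.e. n^2 - n - 110 = 0.
Discriminant = 1 + 8*55 = 441
n = (1 + sqrt(441))/2 = (1 + 21)/2 = 11


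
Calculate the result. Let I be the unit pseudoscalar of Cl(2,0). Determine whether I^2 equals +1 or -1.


The pseudoscalar I = e1...e_n (product of all n generators) of Cl(p,q) satisfies I^2 = (-1)^(q + n(n-1)/2).
p = 2, q = 0, n = p + q = 2
n(n-1)/2 = 2 * 1 / 2 = 1
Exponent = q + n(n-1)/2 = 0 + 1 = 1
I^2 = (-1)^1 = -1


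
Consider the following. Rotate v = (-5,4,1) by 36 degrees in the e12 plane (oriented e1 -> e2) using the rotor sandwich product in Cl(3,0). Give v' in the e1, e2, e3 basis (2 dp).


Rotor R = cos(18deg) - sin(18deg)*e12
Rotation angle theta = 2 * 18 = 36 degrees in the e12 plane (e1 -> e2).
The component perpendicular to the plane (e3) is invariant: v'_3 = v3 = 1.00
cos(36deg) = 0.8090, sin(36deg) = 0.5878
v'_1 = v1*cos(theta) - v2*sin(theta) = -5*0.8090 - 4*0.5878 = -6.40
v'_2 = v1*sin(theta) + v2*cos(theta) = -5*0.5878 + 4*0.8090 = 0.30
v' = -6.40*e1 + 0.30*e2 + 1.00*e3


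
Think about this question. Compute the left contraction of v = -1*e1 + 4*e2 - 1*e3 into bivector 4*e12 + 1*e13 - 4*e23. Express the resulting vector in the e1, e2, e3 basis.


Left contraction v _| B = <vB>_1 (grade-1 part of the geometric product vB).
Using e1_|e12 = e2, e2_|e12 = -e1, e1_|e13 = e3, e3_|e13 = -e1, e2_|e23 = e3, e3_|e23 = -e2:
e1 coeff: -v2*b12 - v3*b13 = -(4)*(4) - (-1)*(1) = -15
e2 coeff: v1*b12 - v3*b23 = (-1)*(4) - (-1)*(-4) = -8
e3 coeff: v1*b13 + v2*b23 = (-1)*(1) + (4)*(-4) = -17
v _| B = -15*e1 - 8*e2 - 17*e3


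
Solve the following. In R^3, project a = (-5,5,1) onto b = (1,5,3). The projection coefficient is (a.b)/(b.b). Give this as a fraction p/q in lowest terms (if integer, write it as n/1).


Projection coefficient = (a . b) / (b . b)
a . b = (-5)*1 + 5*5 + 1*3
= -5 + 25 + 3 = 23
b . b = 1^2 + 5^2 + 3^2
= 1 + 25 + 9 = 35
Coefficient = 23/35
In lowest terms: 23/35


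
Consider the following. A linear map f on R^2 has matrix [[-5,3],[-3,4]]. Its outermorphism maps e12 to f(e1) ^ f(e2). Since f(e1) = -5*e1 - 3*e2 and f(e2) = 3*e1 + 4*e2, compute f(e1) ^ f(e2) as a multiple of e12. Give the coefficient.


The outermorphism of a linear map f sends e1^e2 to f(e1)^f(e2).
f(e1) = -5*e1 - 3*e2
f(e2) = 3*e1 + 4*e2
f(e1) ^ f(e2) = (-5*e1 - 3*e2) ^ (3*e1 + 4*e2)
= (-5)*4*e12 + (-3)*3*e21
= (-20 - (-9))*e12
= -11*e12
Coefficient = -11


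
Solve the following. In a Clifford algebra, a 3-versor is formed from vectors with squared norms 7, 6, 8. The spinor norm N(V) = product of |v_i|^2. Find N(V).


Spinor norm N(V) = |v1|^2 * |v2|^2 * ... * |v3|^2
= 7 * 6 * 8
Running product: 7, 42, 336
N(V) = 336


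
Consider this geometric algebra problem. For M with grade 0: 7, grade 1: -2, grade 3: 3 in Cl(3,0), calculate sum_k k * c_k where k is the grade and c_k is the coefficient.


Grade-weighted sum = sum of grade_k * coefficient_k
0*7 = 0
1*(-2) = -2
3*3 = 9
Total = 0 + (-2) + 9 = 7


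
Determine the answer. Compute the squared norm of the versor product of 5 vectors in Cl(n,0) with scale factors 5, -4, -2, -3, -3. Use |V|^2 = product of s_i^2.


Each vector v_i has |v_i|^2 = s_i^2
Squared scales: 5^2 = 25, (-4)^2 = 16, (-2)^2 = 4, (-3)^2 = 9, (-3)^2 = 9
|V|^2 = 25 * 16 * 4 * 9 * 9
= 129600


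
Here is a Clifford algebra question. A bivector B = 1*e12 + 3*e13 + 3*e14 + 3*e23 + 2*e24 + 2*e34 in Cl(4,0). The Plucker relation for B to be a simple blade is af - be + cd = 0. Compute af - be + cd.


Plucker relation: af - be + cd
a*f = 1*2 = 2
b*e = 3*2 = 6
c*d = 3*3 = 9
af - be + cd = 2 - 6 + 9
= 5


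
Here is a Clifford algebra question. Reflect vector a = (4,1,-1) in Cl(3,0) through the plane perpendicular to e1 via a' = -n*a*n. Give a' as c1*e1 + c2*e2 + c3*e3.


Reflection formula: a' = -n*a*n, with n = e1 (unit vector, n^2 = 1).
For reflection through hyperplane perp to e1:
The component along e1 flips sign, others stay.
a = (4, 1, -1)
a' = (-4, 1, -1)
a' = -4*e1 + 1*e2 - 1*e3


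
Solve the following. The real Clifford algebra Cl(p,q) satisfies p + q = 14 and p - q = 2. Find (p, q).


We need p + q = 14 and p - q = 2.
Adding: 2p = 14 + 2 = 16, so p = 8.
Then q = 14 - 8 = 6.
(p, q) = (8, 6)


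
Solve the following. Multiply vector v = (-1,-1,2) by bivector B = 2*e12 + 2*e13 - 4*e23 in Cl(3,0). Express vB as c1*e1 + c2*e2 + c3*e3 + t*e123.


vB has grade-1 (vector) and grade-3 (trivector) parts: vB = (v _| B) + (v ^ B).
Vector part <vB>_1:
  e1: -v2*b12 - v3*b13 = -(-1)*(2) - (2)*(2) = -2
  e2: v1*b12 - v3*b23 = (-1)*(2) - (2)*(-4) = 6
  e3: v1*b13 + v2*b23 = (-1)*(2) + (-1)*(-4) = 2
Trivector part <vB>_3:
  e123: v1*b23 - v2*b13 + v3*b12 = (-1)*(-4) - (-1)*(2) + (2)*(2) = 10
vB = -2*e1 + 6*e2 + 2*e3 + 10*e123


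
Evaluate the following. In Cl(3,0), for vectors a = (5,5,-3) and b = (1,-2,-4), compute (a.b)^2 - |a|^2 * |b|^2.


a . b = 5*1 + 5*(-2) + (-3)*(-4)
= 5 + (-10) + 12 = 7
|a|^2 = 5^2 + 5^2 + (-3)^2 = 59
|b|^2 = 1^2 + (-2)^2 + (-4)^2 = 21
(a.b)^2 = 7^2 = 49
|a|^2 * |b|^2 = 59 * 21 = 1239
Result = 49 - 1239 = -1190


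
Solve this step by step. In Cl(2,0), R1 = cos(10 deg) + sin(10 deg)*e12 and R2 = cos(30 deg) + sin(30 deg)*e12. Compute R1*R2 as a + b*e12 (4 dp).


Same-plane rotors commute and their half-angles add:
R1*R2 = cos(a1 + a2) + sin(a1 + a2)*e12.
a1 + a2 = 10 + 30 = 40 deg
cos(40 deg) = 0.7660
sin(40 deg) = 0.6428
R1*R2 = 0.7660 + 0.6428*e12


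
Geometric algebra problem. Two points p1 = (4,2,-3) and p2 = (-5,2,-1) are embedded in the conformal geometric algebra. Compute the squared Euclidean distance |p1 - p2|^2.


p1 - p2 = (9, 0, -2)
|p1 - p2|^2 = 9^2 + 0^2 + (-2)^2
= 81 + 0 + 4
= 85


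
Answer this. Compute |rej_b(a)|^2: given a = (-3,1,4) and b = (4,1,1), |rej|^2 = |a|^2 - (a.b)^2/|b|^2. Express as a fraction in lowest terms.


|a|^2 = (-3)^2 + 1^2 + 4^2 = 26
|b|^2 = 4^2 + 1^2 + 1^2 = 18
a . b = (-3)*4 + 1*1 + 4*1 = -7
(a.b)^2 = (-7)^2 = 49
|rej|^2 = 26 - 49/18
= (468 - 49)/18
= 419/18
In lowest terms: 419/18


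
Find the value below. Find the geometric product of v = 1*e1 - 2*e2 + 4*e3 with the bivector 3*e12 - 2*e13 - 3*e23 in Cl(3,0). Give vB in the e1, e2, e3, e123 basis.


vB has grade-1 (vector) and grade-3 (trivector) parts: vB = (v _| B) + (v ^ B).
Vector part <vB>_1:
  e1: -v2*b12 - v3*b13 = -(-2)*(3) - (4)*(-2) = 14
  e2: v1*b12 - v3*b23 = (1)*(3) - (4)*(-3) = 15
  e3: v1*b13 + v2*b23 = (1)*(-2) + (-2)*(-3) = 4
Trivector part <vB>_3:
  e123: v1*b23 - v2*b13 + v3*b12 = (1)*(-3) - (-2)*(-2) + (4)*(3) = 5
vB = 14*e1 + 15*e2 + 4*e3 + 5*e123


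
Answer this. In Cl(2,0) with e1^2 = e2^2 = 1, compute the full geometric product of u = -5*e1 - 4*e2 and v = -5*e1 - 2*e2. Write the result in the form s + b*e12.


Expand: (-5*e1 - 4*e2)(-5*e1 - 2*e2)
= (-5)*(-5)*e1e1 + (-5)*(-2)*e1e2 + (-4)*(-5)*e2e1 + (-4)*(-2)*e2e2
Using e1^2 = e2^2 = 1, e2e1 = -e1e2:
Scalar part s = (-5)*(-5) + (-4)*(-2) = 25 + 8 = 33
Bivector part b = (-5)*(-2) - (-4)*(-5) = 10 - 20 = -10
uv = 33 - 10*e12


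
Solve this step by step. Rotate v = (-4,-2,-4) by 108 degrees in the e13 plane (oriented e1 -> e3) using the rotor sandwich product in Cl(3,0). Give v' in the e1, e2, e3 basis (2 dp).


Rotor R = cos(54deg) - sin(54deg)*e13
Rotation angle theta = 2 * 54 = 108 degrees in the e13 plane (e1 -> e3).
The component perpendicular to the plane (e2) is invariant: v'_2 = v2 = -2.00
cos(108deg) = -0.3090, sin(108deg) = 0.9511
v'_1 = v1*cos(theta) - v3*sin(theta) = -4*(-0.3090) - (-4)*0.9511 = 5.04
v'_3 = v1*sin(theta) + v3*cos(theta) = -4*0.9511 + (-4)*(-0.3090) = -2.57
v' = 5.04*e1 - 2.00*e2 - 2.57*e3


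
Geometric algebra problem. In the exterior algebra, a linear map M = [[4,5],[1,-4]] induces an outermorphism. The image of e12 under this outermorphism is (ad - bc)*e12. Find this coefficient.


The outermorphism of a linear map f sends e1^e2 to f(e1)^f(e2).
f(e1) = 4*e1 + 1*e2
f(e2) = 5*e1 - 4*e2
f(e1) ^ f(e2) = (4*e1 + 1*e2) ^ (5*e1 - 4*e2)
= 4*(-4)*e12 + 1*5*e21
= (-16 - 5)*e12
= -21*e12
Coefficient = -21


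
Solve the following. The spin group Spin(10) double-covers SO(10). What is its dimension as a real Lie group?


Spin(n) double-covers SO(n); both have Lie algebra so(n) of dimension n(n-1)/2.
n = 10
n(n-1) = 10 * 9 = 90
dim Spin(10) = 90/2 = 45


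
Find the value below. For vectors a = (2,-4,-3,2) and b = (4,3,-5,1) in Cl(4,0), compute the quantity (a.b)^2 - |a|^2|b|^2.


a . b = 2*4 + (-4)*3 + (-3)*(-5) + 2*1
= 8 + (-12) + 15 + 2 = 13
|a|^2 = 2^2 + (-4)^2 + (-3)^2 + 2^2 = 33
|b|^2 = 4^2 + 3^2 + (-5)^2 + 1^2 = 51
(a.b)^2 = 13^2 = 169
|a|^2 * |b|^2 = 33 * 51 = 1683
Result = 169 - 1683 = -1514


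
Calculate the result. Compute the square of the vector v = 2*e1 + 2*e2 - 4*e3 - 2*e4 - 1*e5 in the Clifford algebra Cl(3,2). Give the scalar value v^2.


v^2 = sum of c_i^2 * e_i^2
Positive signature terms (e_i^2 = +1): 2^2 + 2^2 + (-4)^2 = 24
Negative signature terms (e_j^2 = -1): (-2)^2 + (-1)^2 = 5
v^2 = 24 - 5 = 19


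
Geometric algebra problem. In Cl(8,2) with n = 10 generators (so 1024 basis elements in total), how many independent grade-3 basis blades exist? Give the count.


Number of grade-k basis blades in Cl(p,q) with n = p + q is C(n, k).
n = 8 + 2 = 10
C(10, 3) = 10! / (3! * 7!)
= 3628800 / (6 * 5040)
= 120


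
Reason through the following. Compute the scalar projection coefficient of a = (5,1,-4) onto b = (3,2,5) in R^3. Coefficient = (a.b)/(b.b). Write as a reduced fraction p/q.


Projection coefficient = (a . b) / (b . b)
a . b = 5*3 + 1*2 + (-4)*5
= 15 + 2 + (-20) = -3
b . b = 3^2 + 2^2 + 5^2
= 9 + 4 + 25 = 38
Coefficient = -3/38
In lowest terms: -3/38


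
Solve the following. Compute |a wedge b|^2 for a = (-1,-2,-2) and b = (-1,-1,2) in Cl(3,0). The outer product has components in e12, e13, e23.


a wedge b = (a1*b2 - a2*b1)*e12 + (a1*b3 - a3*b1)*e13 + (a2*b3 - a3*b2)*e23
e12 coeff: (-1)*(-1) - (-2)*(-1) = 1 - 2 = -1
e13 coeff: (-1)*2 - (-2)*(-1) = -2 - 2 = -4
e23 coeff: (-2)*2 - (-2)*(-1) = -4 - 2 = -6
|a wedge b|^2 = (-1)^2 + (-4)^2 + (-6)^2
= 1 + 16 + 36
= 53


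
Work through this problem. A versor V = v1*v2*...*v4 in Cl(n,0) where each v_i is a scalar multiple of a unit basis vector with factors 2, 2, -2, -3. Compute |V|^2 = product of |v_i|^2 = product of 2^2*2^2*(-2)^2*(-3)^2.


Each vector v_i has |v_i|^2 = s_i^2
Squared scales: 2^2 = 4, 2^2 = 4, (-2)^2 = 4, (-3)^2 = 9
|V|^2 = 4 * 4 * 4 * 9
= 576


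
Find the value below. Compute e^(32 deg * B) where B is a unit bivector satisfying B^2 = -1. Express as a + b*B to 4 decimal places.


For a unit bivector B with B^2 = -1, the exponential series gives
e^(theta*B) = cos(theta) + sin(theta)*B (the GA analogue of Euler's formula).
theta = 32 degrees = 0.558505 rad
cos(32 deg) = 0.8480
sin(32 deg) = 0.5299
exp(theta*B) = 0.8480 + 0.5299*B


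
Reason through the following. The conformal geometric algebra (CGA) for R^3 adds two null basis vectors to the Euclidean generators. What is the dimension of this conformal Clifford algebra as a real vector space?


The conformal model of R^3 uses Cl(4,1): the 3 Euclidean generators plus two extra orthogonal generators e+ (e+^2 = +1) and e- (e-^2 = -1), from which the null vectors e0, einf are built.
Number of generators m = 3 + 2 = 5.
dim Cl(p,q) = 2^m = 2^5 = 32


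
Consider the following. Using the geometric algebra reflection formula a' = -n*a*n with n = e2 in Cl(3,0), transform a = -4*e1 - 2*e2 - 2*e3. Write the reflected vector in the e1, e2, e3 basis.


Reflection formula: a' = -n*a*n, with n = e2 (unit vector, n^2 = 1).
For reflection through hyperplane perp to e2:
The component along e2 flips sign, others stay.
a = (-4, -2, -2)
a' = (-4, 2, -2)
a' = -4*e1 + 2*e2 - 2*e3


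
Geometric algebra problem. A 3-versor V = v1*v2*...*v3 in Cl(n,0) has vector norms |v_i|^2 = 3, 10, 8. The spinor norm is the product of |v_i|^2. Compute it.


Spinor norm N(V) = |v1|^2 * |v2|^2 * ... * |v3|^2
= 3 * 10 * 8
Running product: 3, 30, 240
N(V) = 240


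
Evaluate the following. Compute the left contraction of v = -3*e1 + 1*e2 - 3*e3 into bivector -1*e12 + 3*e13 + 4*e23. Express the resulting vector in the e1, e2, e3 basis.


Left contraction v _| B = <vB>_1 (grade-1 part of the geometric product vB).
Using e1_|e12 = e2, e2_|e12 = -e1, e1_|e13 = e3, e3_|e13 = -e1, e2_|e23 = e3, e3_|e23 = -e2:
e1 coeff: -v2*b12 - v3*b13 = -(1)*(-1) - (-3)*(3) = 10
e2 coeff: v1*b12 - v3*b23 = (-3)*(-1) - (-3)*(4) = 15
e3 coeff: v1*b13 + v2*b23 = (-3)*(3) + (1)*(4) = -5
v _| B = 10*e1 + 15*e2 - 5*e3


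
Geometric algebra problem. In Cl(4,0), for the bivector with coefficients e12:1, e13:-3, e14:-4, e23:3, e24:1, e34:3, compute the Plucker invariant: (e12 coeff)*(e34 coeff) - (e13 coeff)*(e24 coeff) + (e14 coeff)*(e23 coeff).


Plucker relation: af - be + cd
a*f = 1*3 = 3
b*e = (-3)*1 = -3
c*d = (-4)*3 = -12
af - be + cd = 3 - (-3) + (-12)
= -6


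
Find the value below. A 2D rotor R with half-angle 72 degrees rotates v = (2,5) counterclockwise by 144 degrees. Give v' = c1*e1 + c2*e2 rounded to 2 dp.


Rotor R = cos(72deg) - sin(72deg)*e12
Rotation angle theta = 2 * 72 = 144 degrees
v' = R*v*~R rotates v by theta.
cos(144deg) = -0.8090, sin(144deg) = 0.5878
v'_1 = 2*cos(144deg) - 5*sin(144deg)
= 2*(-0.8090) - 5*0.5878
= -4.56
v'_2 = 2*sin(144deg) + 5*cos(144deg)
= 2*0.5878 + 5*(-0.8090)
= -2.87
v' = -4.56*e1 - 2.87*e2


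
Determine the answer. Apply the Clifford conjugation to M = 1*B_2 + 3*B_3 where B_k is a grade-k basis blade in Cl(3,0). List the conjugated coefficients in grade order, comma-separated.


Clifford conjugate sign for grade k: (-1)^(k(k+1)/2)
Grade 2: (-1)^(2*3/2) = (-1)^3 = -1, coeff 1 -> -1
Grade 3: (-1)^(3*4/2) = (-1)^6 = 1, coeff 3 -> 3
Conjugated coefficients: -1, 3


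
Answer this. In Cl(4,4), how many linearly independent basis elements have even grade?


Even subalgebra dimension = 2^(n-1)
n = 4 + 4 = 8
2^(8 - 1) = 2^7 = 128
Verification: sum of C(8,k) for even k = 1 + 28 + 70 + 28 + 1 = 128
Result = 128


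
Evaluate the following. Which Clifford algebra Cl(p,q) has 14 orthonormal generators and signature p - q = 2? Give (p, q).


We need p + q = 14 and p - q = 2.
Adding: 2p = 14 + 2 = 16, so p = 8.
Then q = 14 - 8 = 6.
(p, q) = (8, 6)


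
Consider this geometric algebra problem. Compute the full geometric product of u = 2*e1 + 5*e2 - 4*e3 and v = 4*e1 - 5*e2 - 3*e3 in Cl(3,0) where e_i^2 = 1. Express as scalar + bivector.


In Cl(3,0): e_i^2 = 1, e_ie_j = -e_je_i for i != j.
Scalar part = u . v = 2*4 + 5*(-5) + (-4)*(-3)
= 8 + (-25) + 12 = -5
e12 coeff = 2*(-5) - 5*4 = -10 - 20 = -30
e13 coeff = 2*(-3) - (-4)*4 = -6 - (-16) = 10
e23 coeff = 5*(-3) - (-4)*(-5) = -15 - 20 = -35
uv = -5 - 30*e12 + 10*e13 - 35*e23


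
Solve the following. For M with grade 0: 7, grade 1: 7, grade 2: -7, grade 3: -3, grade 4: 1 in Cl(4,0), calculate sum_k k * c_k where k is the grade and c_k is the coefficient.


Grade-weighted sum = sum of grade_k * coefficient_k
0*7 = 0
1*7 = 7
2*(-7) = -14
3*(-3) = -9
4*1 = 4
Total = 0 + 7 + (-14) + (-9) + 4 = -12


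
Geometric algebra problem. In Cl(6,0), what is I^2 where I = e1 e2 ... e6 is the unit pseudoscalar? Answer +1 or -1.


The pseudoscalar I = e1...e_n (product of all n generators) of Cl(p,q) satisfies I^2 = (-1)^(q + n(n-1)/2).
p = 6, q = 0, n = p + q = 6
n(n-1)/2 = 6 * 5 / 2 = 15
Exponent = q + n(n-1)/2 = 0 + 15 = 15
I^2 = (-1)^15 = -1


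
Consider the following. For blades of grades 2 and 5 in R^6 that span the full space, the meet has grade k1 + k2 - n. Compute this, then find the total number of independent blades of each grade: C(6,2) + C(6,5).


Meet grade = grade(A) + grade(B) - n
= 2 + 5 - 6 = 1
C(6,2) = 15
C(6,5) = 6
dim_A + dim_B = 15 + 6 = 21


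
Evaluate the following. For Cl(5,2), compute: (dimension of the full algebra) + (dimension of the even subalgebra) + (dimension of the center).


n = 5 + 2 = 7
Total dim = 2^7 = 128
Even subalgebra dim = 2^6 = 64
n is odd, so center dim = 2
Sum = 128 + 64 + 2 = 194


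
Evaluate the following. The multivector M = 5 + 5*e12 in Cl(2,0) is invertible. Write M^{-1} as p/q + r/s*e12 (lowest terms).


M = 5 + 5*e12, where e12^2 = -1.
Since M commutes with its reverse ~M = a - b*e12, M * ~M = a^2 - b^2*e12^2 = a^2 + b^2.
So M^{-1} = ~M / (a^2 + b^2) = (a - b*e12)/(a^2 + b^2).
a^2 + b^2 = 25 + 25 = 50
Scalar part = 5/50 = 1/10
Bivector coeff = -5/50 = -1/10
M^{-1} = 1/10 - 1/10*e12


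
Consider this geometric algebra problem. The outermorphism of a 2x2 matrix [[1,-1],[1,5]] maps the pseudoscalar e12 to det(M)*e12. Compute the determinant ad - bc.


The outermorphism of a linear map f sends e1^e2 to f(e1)^f(e2).
f(e1) = 1*e1 + 1*e2
f(e2) = -1*e1 + 5*e2
f(e1) ^ f(e2) = (1*e1 + 1*e2) ^ (-1*e1 + 5*e2)
= 1*5*e12 + 1*(-1)*e21
= (5 - (-1))*e12
= 6*e12
Coefficient = 6


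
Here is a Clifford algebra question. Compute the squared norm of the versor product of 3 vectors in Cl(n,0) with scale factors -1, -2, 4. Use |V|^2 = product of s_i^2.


Each vector v_i has |v_i|^2 = s_i^2
Squared scales: (-1)^2 = 1, (-2)^2 = 4, 4^2 = 16
|V|^2 = 1 * 4 * 16
= 64


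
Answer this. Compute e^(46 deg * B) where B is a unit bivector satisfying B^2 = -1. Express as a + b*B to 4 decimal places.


For a unit bivector B with B^2 = -1, the exponential series gives
e^(theta*B) = cos(theta) + sin(theta)*B (the GA analogue of Euler's formula).
theta = 46 degrees = 0.802851 rad
cos(46 deg) = 0.6947
sin(46 deg) = 0.7193
exp(theta*B) = 0.6947 + 0.7193*B


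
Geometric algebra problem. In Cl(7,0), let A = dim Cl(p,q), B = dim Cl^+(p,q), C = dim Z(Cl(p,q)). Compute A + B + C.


n = 7 + 0 = 7
Total dim = 2^7 = 128
Even subalgebra dim = 2^6 = 64
n is odd, so center dim = 2
Sum = 128 + 64 + 2 = 194


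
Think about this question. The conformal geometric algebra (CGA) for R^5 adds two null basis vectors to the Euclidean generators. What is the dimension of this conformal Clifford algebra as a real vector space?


The conformal model of R^5 uses Cl(6,1): the 5 Euclidean generators plus two extra orthogonal generators e+ (e+^2 = +1) and e- (e-^2 = -1), from which the null vectors e0, einf are built.
Number of generators m = 5 + 2 = 7.
dim Cl(p,q) = 2^m = 2^7 = 128


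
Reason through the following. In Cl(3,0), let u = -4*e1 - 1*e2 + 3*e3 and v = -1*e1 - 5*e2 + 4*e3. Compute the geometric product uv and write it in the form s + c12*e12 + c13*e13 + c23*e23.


In Cl(3,0): e_i^2 = 1, e_ie_j = -e_je_i for i != j.
Scalar part = u . v = (-4)*(-1) + (-1)*(-5) + 3*4
= 4 + 5 + 12 = 21
e12 coeff = (-4)*(-5) - (-1)*(-1) = 20 - 1 = 19
e13 coeff = (-4)*4 - 3*(-1) = -16 - (-3) = -13
e23 coeff = (-1)*4 - 3*(-5) = -4 - (-15) = 11
uv = 21 + 19*e12 - 13*e13 + 11*e23


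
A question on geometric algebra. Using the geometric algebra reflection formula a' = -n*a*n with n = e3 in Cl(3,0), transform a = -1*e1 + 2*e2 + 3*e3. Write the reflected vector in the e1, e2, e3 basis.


Reflection formula: a' = -n*a*n, with n = e3 (unit vector, n^2 = 1).
For reflection through hyperplane perp to e3:
The component along e3 flips sign, others stay.
a = (-1, 2, 3)
a' = (-1, 2, -3)
a' = -1*e1 + 2*e2 - 3*e3


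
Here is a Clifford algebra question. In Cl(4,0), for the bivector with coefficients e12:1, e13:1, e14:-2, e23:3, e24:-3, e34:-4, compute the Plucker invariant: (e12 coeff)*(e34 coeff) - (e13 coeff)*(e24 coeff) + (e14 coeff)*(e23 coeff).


Plucker relation: af - be + cd
a*f = 1*(-4) = -4
b*e = 1*(-3) = -3
c*d = (-2)*3 = -6
af - be + cd = -4 - (-3) + (-6)
= -7


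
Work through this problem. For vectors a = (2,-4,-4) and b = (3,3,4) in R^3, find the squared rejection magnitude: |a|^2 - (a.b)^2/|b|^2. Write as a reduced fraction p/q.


|a|^2 = 2^2 + (-4)^2 + (-4)^2 = 36
|b|^2 = 3^2 + 3^2 + 4^2 = 34
a . b = 2*3 + (-4)*3 + (-4)*4 = -22
(a.b)^2 = (-22)^2 = 484
|rej|^2 = 36 - 484/34
= (1224 - 484)/34
= 740/34
In lowest terms: 370/17


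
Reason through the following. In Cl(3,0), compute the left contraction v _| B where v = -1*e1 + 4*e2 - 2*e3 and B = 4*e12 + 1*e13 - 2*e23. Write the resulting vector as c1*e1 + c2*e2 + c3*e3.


Left contraction v _| B = <vB>_1 (grade-1 part of the geometric product vB).
Using e1_|e12 = e2, e2_|e12 = -e1, e1_|e13 = e3, e3_|e13 = -e1, e2_|e23 = e3, e3_|e23 = -e2:
e1 coeff: -v2*b12 - v3*b13 = -(4)*(4) - (-2)*(1) = -14
e2 coeff: v1*b12 - v3*b23 = (-1)*(4) - (-2)*(-2) = -8
e3 coeff: v1*b13 + v2*b23 = (-1)*(1) + (4)*(-2) = -9
v _| B = -14*e1 - 8*e2 - 9*e3


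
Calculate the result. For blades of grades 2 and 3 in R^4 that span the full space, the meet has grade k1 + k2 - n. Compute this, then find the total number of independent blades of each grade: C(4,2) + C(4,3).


Meet grade = grade(A) + grade(B) - n
= 2 + 3 - 4 = 1
C(4,2) = 6
C(4,3) = 4
dim_A + dim_B = 6 + 4 = 10


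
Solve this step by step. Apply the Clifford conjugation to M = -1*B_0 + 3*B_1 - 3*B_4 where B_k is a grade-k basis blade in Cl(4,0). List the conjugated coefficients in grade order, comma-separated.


Clifford conjugate sign for grade k: (-1)^(k(k+1)/2)
Grade 0: (-1)^(0*1/2) = (-1)^0 = 1, coeff -1 -> -1
Grade 1: (-1)^(1*2/2) = (-1)^1 = -1, coeff 3 -> -3
Grade 4: (-1)^(4*5/2) = (-1)^10 = 1, coeff -3 -> -3
Conjugated coefficients: -1, -3, -3


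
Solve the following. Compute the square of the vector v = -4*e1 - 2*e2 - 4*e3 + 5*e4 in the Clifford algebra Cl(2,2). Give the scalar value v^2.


v^2 = sum of c_i^2 * e_i^2
Positive signature terms (e_i^2 = +1): (-4)^2 + (-2)^2 = 20
Negative signature terms (e_j^2 = -1): (-4)^2 + 5^2 = 41
v^2 = 20 - 41 = -21


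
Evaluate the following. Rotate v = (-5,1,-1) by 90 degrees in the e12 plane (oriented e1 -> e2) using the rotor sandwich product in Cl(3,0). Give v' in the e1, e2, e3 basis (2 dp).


Rotor R = cos(45deg) - sin(45deg)*e12
Rotation angle theta = 2 * 45 = 90 degrees in the e12 plane (e1 -> e2).
The component perpendicular to the plane (e3) is invariant: v'_3 = v3 = -1.00
cos(90deg) = 0.0000, sin(90deg) = 1.0000
v'_1 = v1*cos(theta) - v2*sin(theta) = -5*0.0000 - 1*1.0000 = -1.00
v'_2 = v1*sin(theta) + v2*cos(theta) = -5*1.0000 + 1*0.0000 = -5.00
v' = -1.00*e1 - 5.00*e2 - 1.00*e3


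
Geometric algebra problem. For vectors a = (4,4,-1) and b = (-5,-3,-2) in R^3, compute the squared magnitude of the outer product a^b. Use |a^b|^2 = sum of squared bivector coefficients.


a wedge b = (a1*b2 - a2*b1)*e12 + (a1*b3 - a3*b1)*e13 + (a2*b3 - a3*b2)*e23
e12 coeff: 4*(-3) - 4*(-5) = -12 - (-20) = 8
e13 coeff: 4*(-2) - (-1)*(-5) = -8 - 5 = -13
e23 coeff: 4*(-2) - (-1)*(-3) = -8 - 3 = -11
|a wedge b|^2 = 8^2 + (-13)^2 + (-11)^2
= 64 + 169 + 121
= 354


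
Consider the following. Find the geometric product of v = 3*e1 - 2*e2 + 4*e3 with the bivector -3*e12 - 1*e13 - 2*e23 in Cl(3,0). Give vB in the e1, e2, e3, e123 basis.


vB has grade-1 (vector) and grade-3 (trivector) parts: vB = (v _| B) + (v ^ B).
Vector part <vB>_1:
  e1: -v2*b12 - v3*b13 = -(-2)*(-3) - (4)*(-1) = -2
  e2: v1*b12 - v3*b23 = (3)*(-3) - (4)*(-2) = -1
  e3: v1*b13 + v2*b23 = (3)*(-1) + (-2)*(-2) = 1
Trivector part <vB>_3:
  e123: v1*b23 - v2*b13 + v3*b12 = (3)*(-2) - (-2)*(-1) + (4)*(-3) = -20
vB = -2*e1 - 1*e2 + 1*e3 - 20*e123


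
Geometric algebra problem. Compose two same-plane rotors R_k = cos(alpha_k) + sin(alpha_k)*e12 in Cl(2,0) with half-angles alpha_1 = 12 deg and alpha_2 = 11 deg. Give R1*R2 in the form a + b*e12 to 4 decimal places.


Same-plane rotors commute and their half-angles add:
R1*R2 = cos(a1 + a2) + sin(a1 + a2)*e12.
a1 + a2 = 12 + 11 = 23 deg
cos(23 deg) = 0.9205
sin(23 deg) = 0.3907
R1*R2 = 0.9205 + 0.3907*e12


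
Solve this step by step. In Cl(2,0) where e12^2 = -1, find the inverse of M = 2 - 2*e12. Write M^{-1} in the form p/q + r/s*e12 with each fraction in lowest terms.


M = 2 - 2*e12, where e12^2 = -1.
Since M commutes with its reverse ~M = a - b*e12, M * ~M = a^2 - b^2*e12^2 = a^2 + b^2.
So M^{-1} = ~M / (a^2 + b^2) = (a - b*e12)/(a^2 + b^2).
a^2 + b^2 = 4 + 4 = 8
Scalar part = 2/8 = 1/4
Bivector coeff = 2/8 = 1/4
M^{-1} = 1/4 + 1/4*e12


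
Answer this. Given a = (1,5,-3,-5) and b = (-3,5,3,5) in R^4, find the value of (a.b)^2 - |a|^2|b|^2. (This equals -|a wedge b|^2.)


a . b = 1*(-3) + 5*5 + (-3)*3 + (-5)*5
= -3 + 25 + (-9) + (-25) = -12
|a|^2 = 1^2 + 5^2 + (-3)^2 + (-5)^2 = 60
|b|^2 = (-3)^2 + 5^2 + 3^2 + 5^2 = 68
(a.b)^2 = (-12)^2 = 144
|a|^2 * |b|^2 = 60 * 68 = 4080
Result = 144 - 4080 = -3936


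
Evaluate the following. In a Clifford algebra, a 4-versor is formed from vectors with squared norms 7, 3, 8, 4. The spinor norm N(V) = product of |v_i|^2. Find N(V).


Spinor norm N(V) = |v1|^2 * |v2|^2 * ... * |v4|^2
= 7 * 3 * 8 * 4
Running product: 7, 21, 168, 672
N(V) = 672


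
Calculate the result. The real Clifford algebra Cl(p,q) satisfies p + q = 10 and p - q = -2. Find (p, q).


We need p + q = 10 and p - q = -2.
Adding: 2p = 10 + (-2) = 8, so p = 4.
Then q = 10 - 4 = 6.
(p, q) = (4, 6)


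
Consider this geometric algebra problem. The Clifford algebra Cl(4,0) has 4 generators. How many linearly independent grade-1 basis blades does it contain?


Number of grade-k basis blades in Cl(p,q) with n = p + q is C(n, k).
n = 4 + 0 = 4
C(4, 1) = 4! / (1! * 3!)
= 24 / (1 * 6)
= 4


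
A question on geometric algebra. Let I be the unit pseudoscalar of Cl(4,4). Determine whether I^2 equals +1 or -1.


The pseudoscalar I = e1...e_n (product of all n generators) of Cl(p,q) satisfies I^2 = (-1)^(q + n(n-1)/2).
p = 4, q = 4, n = p + q = 8
n(n-1)/2 = 8 * 7 / 2 = 28
Exponent = q + n(n-1)/2 = 4 + 28 = 32
I^2 = (-1)^32 = +1


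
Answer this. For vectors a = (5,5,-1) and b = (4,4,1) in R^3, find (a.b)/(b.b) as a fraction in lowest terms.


Projection coefficient = (a . b) / (b . b)
a . b = 5*4 + 5*4 + (-1)*1
= 20 + 20 + (-1) = 39
b . b = 4^2 + 4^2 + 1^2
= 16 + 16 + 1 = 33
Coefficient = 39/33
In lowest terms: 13/11


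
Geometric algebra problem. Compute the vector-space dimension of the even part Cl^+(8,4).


Even subalgebra dimension = 2^(n-1)
n = 8 + 4 = 12
2^(12 - 1) = 2^11 = 2048
Verification: sum of C(12,k) for even k = 1 + 66 + 495 + 924 + 495 + 66 + 1 = 2048
Result = 2048


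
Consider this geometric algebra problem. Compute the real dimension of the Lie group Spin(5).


Spin(n) double-covers SO(n); both have Lie algebra so(n) of dimension n(n-1)/2.
n = 5
n(n-1) = 5 * 4 = 20
dim Spin(5) = 20/2 = 10
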